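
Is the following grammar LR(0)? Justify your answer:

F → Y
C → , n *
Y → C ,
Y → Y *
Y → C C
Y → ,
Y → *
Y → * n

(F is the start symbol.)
A grammar is LR(0) if no state in the canonical LR(0) collection has:
  - both a shift item (dot before a terminal) and a complete item (shift-reduce conflict), or
  - two or more complete items (reduce-reduce conflict; the accept item [F' → F .] counts as a complete item here).

Augment with F' → F and build the canonical LR(0) collection (I0 = CLOSURE({[F' → . F]}), then GOTO on every symbol after a dot until no new states appear). It has 12 states:
  I0: { [C → . , n *], [F → . Y], [F' → . F], [Y → . * n], [Y → . *], [Y → . ,], [Y → . C ,], [Y → . C C], [Y → . Y *] }  — shift
  I1: { [Y → * . n], [Y → * .] }  — shift, reduce
  I2: { [C → , . n *], [Y → , .] }  — shift, reduce
  I3: { [C → . , n *], [Y → C . ,], [Y → C . C] }  — shift
  I4: { [F' → F .] }  — accept
  I5: { [F → Y .], [Y → Y . *] }  — shift, reduce
  I6: { [Y → Y * .] }  — reduce
  I7: { [C → , . n *], [Y → C , .] }  — shift, reduce
  I8: { [Y → C C .] }  — reduce
  I9: { [C → , n . *] }  — shift
  I10: { [C → , n * .] }  — reduce
  I11: { [Y → * n .] }  — reduce

Conflict in state I1:
  Shift-reduce conflict between [Y → * .] and [Y → * . n]
So the grammar is NOT LR(0).

Answer: No. Shift-reduce conflict between [Y → * .] and [Y → * . n]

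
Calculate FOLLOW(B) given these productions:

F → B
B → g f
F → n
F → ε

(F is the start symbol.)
{ $ }

To compute FOLLOW(B), find every occurrence of B on a right-hand side N → α B β: add FIRST(β) \ {ε}, and if β is empty or nullable also add FOLLOW(N). Iterate to a fixed point.

In F → B: B is at the end, add FOLLOW(F)

The FOLLOW sets referred to above (computed the same way, to a fixed point):
  FOLLOW(F) = { $ }

Taking the union: FOLLOW(B) = { $ }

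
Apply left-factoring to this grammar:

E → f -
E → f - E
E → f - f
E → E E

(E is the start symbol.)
E → f - E'
E' → ε
E' → E
E' → f
E → E E

Left-factoring transforms A → αβ₁ | αβ₂ into A → αA' and A' → β₁ | β₂
(α is the longest common prefix among the alternatives). Repeat until
no nonterminal has two alternatives with a common prefix.

Round 1: E has alternatives sharing prefix 'f -'. Introduce E': E → f - E'
  Add: E' → ε
  Add: E' → E
  Add: E' → f

No remaining common prefixes — done.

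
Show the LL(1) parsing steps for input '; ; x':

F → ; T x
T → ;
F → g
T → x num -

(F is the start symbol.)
LL(1) parsing maintains a stack (initially the start symbol over $) and the input. At each step: if the stack top is a terminal, match it against the current input token; if it is a non-terminal N, replace it with the RHS of M[N, lookahead] (the unique production whose predict set contains the lookahead).

Stack is shown with the top on the left.

Stack    Input    Action
------------------------
F $      ; ; x $  output F → ; T x
; T x $  ; ; x $  match ';'
T x $    ; x $    output T → ;
; x $    ; x $    match ';'
x $      x $      match 'x'
$        $        accept

The string is accepted.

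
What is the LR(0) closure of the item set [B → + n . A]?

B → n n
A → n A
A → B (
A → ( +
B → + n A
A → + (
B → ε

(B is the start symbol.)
{ [A → . ( +], [A → . + (], [A → . B (], [A → . n A], [B → + n . A], [B → . + n A], [B → . n n], [B → .] }

To compute CLOSURE, for each item [A → α.Bβ] where B is a non-terminal, add [B → .γ] for all productions B → γ; repeat for the newly added items until nothing changes.

Start with: [B → + n . A]
  [B → + n . A] has the dot before A: add [A → . n A], [A → . B (], [A → . ( +], [A → . + (]
  [A → . B (] has the dot before B: add [B → . n n], [B → . + n A], [B → .]
No further items can be added.

CLOSURE = { [A → . ( +], [A → . + (], [A → . B (], [A → . n A], [B → + n . A], [B → . + n A], [B → . n n], [B → .] }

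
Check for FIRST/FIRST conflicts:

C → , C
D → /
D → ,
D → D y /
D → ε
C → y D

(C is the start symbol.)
A FIRST/FIRST conflict occurs when two productions N → α and N → β for the same non-terminal have FIRST(α) ∩ FIRST(β) ≠ ∅ (with ε ∈ FIRST of a nullable right-hand side, so two nullable alternatives also conflict).

FIRST sets of the non-terminals at (or reachable through a nullable prefix from) the front of some alternative:
  FIRST(D) = { ',', '/', 'y', ε }

Productions for C:
  C → , C: FIRST = { ',' }
  C → y D: FIRST = { 'y' }
Productions for D:
  D → /: FIRST = { '/' }
  D → ,: FIRST = { ',' }
  D → D y /: FIRST = { ',', '/', 'y' }
  D → ε: FIRST = { ε }

Conflict for D: D → / and D → D y /
  Overlap: { '/' }
Conflict for D: D → , and D → D y /
  Overlap: { ',' }

Answer: Yes. D → '/' / D → D y '/' on { '/' }; D → ',' / D → D y '/' on { ',' }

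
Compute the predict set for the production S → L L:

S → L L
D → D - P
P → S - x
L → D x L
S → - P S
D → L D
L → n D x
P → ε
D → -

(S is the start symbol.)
PREDICT(S → L L) = (FIRST(RHS) \ {ε}) ∪ (FOLLOW(S) if ε ∈ FIRST(RHS), i.e. RHS ⇒* ε)
FIRST(L) = { '-', 'n' }
FIRST(L L) = { '-', 'n' }
ε ∉ FIRST(L L), so FOLLOW(S) is not added.
PREDICT(S → L L) = { '-', 'n' }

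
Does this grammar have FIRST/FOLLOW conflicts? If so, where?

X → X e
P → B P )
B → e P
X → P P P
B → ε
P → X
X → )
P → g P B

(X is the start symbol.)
Nullable non-terminals: B.

B: nullable alternative(s) B → ε; FOLLOW(B) = { $, ')', 'e', 'g' }
  B → e P: FIRST \ {ε} = { 'e' } — overlaps FOLLOW(B) on { 'e' }: CONFLICT
  B → ε: FIRST \ {ε} = { } — this is the only nullable alternative, skip

P, X have no nullable alternative, so no FIRST/FOLLOW check is needed there.

So the grammar has 1 FIRST/FOLLOW conflict (marked CONFLICT above).

Answer: Yes. B → e P with FOLLOW(B) on { 'e' }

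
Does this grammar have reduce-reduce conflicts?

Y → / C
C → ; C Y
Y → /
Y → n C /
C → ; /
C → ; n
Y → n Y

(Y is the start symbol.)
No reduce-reduce conflicts

Augment with Y' → Y and build the canonical LR(0) collection (I0 = CLOSURE({[Y' → . Y]}), then GOTO on every symbol after a dot until no new states appear). It has 13 states:
  I0: { [Y → . / C], [Y → . /], [Y → . n C /], [Y → . n Y], [Y' → . Y] }  — shift
  I1: { [C → . ; /], [C → . ; C Y], [C → . ; n], [Y → / . C], [Y → / .] }  — shift, reduce
  I2: { [Y' → Y .] }  — accept
  I3: { [C → . ; /], [C → . ; C Y], [C → . ; n], [Y → . / C], [Y → . /], [Y → . n C /], [Y → . n Y], [Y → n . C /], [Y → n . Y] }  — shift
  I4: { [C → . ; /], [C → . ; C Y], [C → . ; n], [C → ; . /], [C → ; . C Y], [C → ; . n] }  — shift
  I5: { [Y → n C . /] }  — shift
  I6: { [Y → n Y .] }  — reduce
  I7: { [Y → n C / .] }  — reduce
  I8: { [C → ; / .] }  — reduce
  I9: { [C → ; C . Y], [Y → . / C], [Y → . /], [Y → . n C /], [Y → . n Y] }  — shift
  I10: { [C → ; n .] }  — reduce
  I11: { [C → ; C Y .] }  — reduce
  I12: { [Y → / C .] }  — reduce

No state contains more than one complete item.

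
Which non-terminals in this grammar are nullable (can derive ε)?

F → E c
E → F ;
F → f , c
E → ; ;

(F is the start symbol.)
None

There are no ε-productions, so no non-terminal can derive ε.
No non-terminals are nullable.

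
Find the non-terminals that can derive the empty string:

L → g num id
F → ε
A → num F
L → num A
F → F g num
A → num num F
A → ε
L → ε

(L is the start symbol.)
{ 'A', 'F', 'L' }

ε-productions: F → ε, A → ε, L → ε
So F, A, L are immediately nullable.
Every non-terminal is now nullable.
Nullable = { 'A', 'F', 'L' }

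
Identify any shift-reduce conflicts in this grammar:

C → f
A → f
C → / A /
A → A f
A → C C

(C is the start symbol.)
Augment with C' → C and build the canonical LR(0) collection (I0 = CLOSURE({[C' → . C]}), then GOTO on every symbol after a dot until no new states appear). It has 10 states:
  I0: { [C → . / A /], [C → . f], [C' → . C] }  — shift
  I1: { [A → . A f], [A → . C C], [A → . f], [C → . / A /], [C → . f], [C → / . A /] }  — shift
  I2: { [C' → C .] }  — accept
  I3: { [C → f .] }  — reduce
  I4: { [A → A . f], [C → / A . /] }  — shift
  I5: { [A → C . C], [C → . / A /], [C → . f] }  — shift
  I6: { [A → f .], [C → f .] }  — 2 reduces
  I7: { [A → C C .] }  — reduce
  I8: { [C → / A / .] }  — reduce
  I9: { [A → A f .] }  — reduce

No state contains both a complete item and a shift item.

Answer: No shift-reduce conflicts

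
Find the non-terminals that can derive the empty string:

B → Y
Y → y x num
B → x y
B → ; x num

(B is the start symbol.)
None

There are no ε-productions, so no non-terminal can derive ε.
No non-terminals are nullable.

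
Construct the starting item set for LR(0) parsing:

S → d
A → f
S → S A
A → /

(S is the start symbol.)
{ [S → . S A], [S → . d], [S' → . S] }

First, augment the grammar with S' → S
I₀ = CLOSURE({ [S' → . S] }):
  [S' → . S] has the dot before S: add [S → . d], [S → . S A]
No further items can be added.

I₀ = { [S → . S A], [S → . d], [S' → . S] }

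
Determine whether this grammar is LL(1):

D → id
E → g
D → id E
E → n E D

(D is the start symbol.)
A grammar is LL(1) if for each non-terminal N with multiple productions, the predict sets of those productions are pairwise disjoint, where PREDICT(N → α) = (FIRST(α) \ {ε}) ∪ (FOLLOW(N) if α ⇒* ε).

For D:
  PREDICT(D → id) = { 'id' }
  PREDICT(D → id E) = { 'id' }
For E:
  PREDICT(E → g) = { 'g' }
  PREDICT(E → n E D) = { 'n' }

Conflict found: Predict set conflict for D: { 'id' }
The grammar is NOT LL(1).

Answer: No. Predict set conflict for D: { 'id' }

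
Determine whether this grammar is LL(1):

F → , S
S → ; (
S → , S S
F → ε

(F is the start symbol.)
A grammar is LL(1) if for each non-terminal N with multiple productions, the predict sets of those productions are pairwise disjoint, where PREDICT(N → α) = (FIRST(α) \ {ε}) ∪ (FOLLOW(N) if α ⇒* ε).

Relevant sets:
  FOLLOW(F) = { $ }

For F:
  PREDICT(F → ',' S) = { ',' }
  PREDICT(F → ε) = { $ }
For S:
  PREDICT(S → ';' '(') = { ';' }
  PREDICT(S → ',' S S) = { ',' }

All predict sets are disjoint. The grammar IS LL(1).

Answer: Yes, the grammar is LL(1).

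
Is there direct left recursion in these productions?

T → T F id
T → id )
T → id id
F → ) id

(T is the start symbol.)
Direct left recursion occurs when N → N α for some non-terminal N (the right-hand side begins with the left-hand side itself).

T → T F id: LEFT RECURSIVE (starts with T)
T → id ): starts with id
T → id id: starts with id
F → ) id: starts with ')'

The grammar has direct left recursion on: T.

Answer: Yes, T is left-recursive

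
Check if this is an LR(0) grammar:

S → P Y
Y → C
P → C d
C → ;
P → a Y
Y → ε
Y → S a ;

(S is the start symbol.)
No. Shift-reduce conflict between [Y → .] and [C → . ;]

A grammar is LR(0) if no state in the canonical LR(0) collection has:
  - both a shift item (dot before a terminal) and a complete item (shift-reduce conflict), or
  - two or more complete items (reduce-reduce conflict; the accept item [S' → S .] counts as a complete item here).

Augment with S' → S and build the canonical LR(0) collection (I0 = CLOSURE({[S' → . S]}), then GOTO on every symbol after a dot until no new states appear). It has 13 states:
  I0: { [C → . ;], [P → . C d], [P → . a Y], [S → . P Y], [S' → . S] }  — shift
  I1: { [C → ; .] }  — reduce
  I2: { [P → C . d] }  — shift
  I3: { [C → . ;], [P → . C d], [P → . a Y], [S → . P Y], [S → P . Y], [Y → . C], [Y → . S a ;], [Y → .] }  — shift, reduce
  I4: { [S' → S .] }  — accept
  I5: { [C → . ;], [P → . C d], [P → . a Y], [P → a . Y], [S → . P Y], [Y → . C], [Y → . S a ;], [Y → .] }  — shift, reduce
  I6: { [P → C . d], [Y → C .] }  — shift, reduce
  I7: { [Y → S . a ;] }  — shift
  I8: { [P → a Y .] }  — reduce
  I9: { [Y → S a . ;] }  — shift
  I10: { [Y → S a ; .] }  — reduce
  I11: { [P → C d .] }  — reduce
  I12: { [S → P Y .] }  — reduce

Conflict in state I3:
  Shift-reduce conflict between [Y → .] and [C → . ;]
So the grammar is NOT LR(0).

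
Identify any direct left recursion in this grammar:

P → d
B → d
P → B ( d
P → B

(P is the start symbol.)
Direct left recursion occurs when N → N α for some non-terminal N (the right-hand side begins with the left-hand side itself).

P → d: starts with d
B → d: starts with d
P → B ( d: starts with B
P → B: starts with B

No direct left recursion found.

Answer: No direct left recursion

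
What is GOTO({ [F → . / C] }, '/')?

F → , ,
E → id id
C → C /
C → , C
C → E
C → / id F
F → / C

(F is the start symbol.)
GOTO(I, '/') = CLOSURE({ [A → αX.β] : [A → α.Xβ] ∈ I, X = '/' })

Items with dot before '/', with the dot advanced:
  [F → . / C] → [F → / . C]
Closure of the advanced items:
  [F → / . C] has the dot before C: add [C → . C /], [C → . , C], [C → . E], [C → . / id F]
  [C → . E] has the dot before E: add [E → . id id]

GOTO = { [C → . , C], [C → . / id F], [C → . C /], [C → . E], [E → . id id], [F → / . C] }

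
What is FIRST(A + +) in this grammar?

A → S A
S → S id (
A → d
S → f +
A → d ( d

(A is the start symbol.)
FIRST sets of the non-terminals involved (from the grammar, by fixed-point iteration):
  FIRST(A) = { 'd', 'f' }

To compute FIRST(A + +), process the symbols left to right:
Symbol A is a non-terminal. Add FIRST(A) \ {ε} = { 'd', 'f' }
A is not nullable (ε ∉ FIRST(A)), so stop here.
FIRST(A + +) = { 'd', 'f' }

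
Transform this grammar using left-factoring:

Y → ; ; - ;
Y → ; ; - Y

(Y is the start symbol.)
Y → ; ; - Y'
Y' → ;
Y' → Y

Left-factoring transforms A → αβ₁ | αβ₂ into A → αA' and A' → β₁ | β₂
(α is the longest common prefix among the alternatives). Repeat until
no nonterminal has two alternatives with a common prefix.

Round 1: Y has alternatives sharing prefix '; ; -'. Introduce Y': Y → ; ; - Y'
  Add: Y' → ;
  Add: Y' → Y

No remaining common prefixes — done.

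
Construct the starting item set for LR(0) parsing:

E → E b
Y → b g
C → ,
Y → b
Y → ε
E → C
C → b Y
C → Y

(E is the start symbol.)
{ [C → . ,], [C → . Y], [C → . b Y], [E → . C], [E → . E b], [E' → . E], [Y → . b g], [Y → . b], [Y → .] }

First, augment the grammar with E' → E
I₀ = CLOSURE({ [E' → . E] }):
  [E' → . E] has the dot before E: add [E → . E b], [E → . C]
  [E → . C] has the dot before C: add [C → . ,], [C → . b Y], [C → . Y]
  [C → . Y] has the dot before Y: add [Y → . b g], [Y → . b], [Y → .]
No further items can be added.

I₀ = { [C → . ,], [C → . Y], [C → . b Y], [E → . C], [E → . E b], [E' → . E], [Y → . b g], [Y → . b], [Y → .] }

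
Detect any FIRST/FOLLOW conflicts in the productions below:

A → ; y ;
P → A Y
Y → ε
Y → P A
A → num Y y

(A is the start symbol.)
A FIRST/FOLLOW conflict occurs when a non-terminal N has a nullable alternative N → β (β ⇒* ε) and another alternative N → α with FIRST(α) ∩ FOLLOW(N) ≠ ∅: on such a lookahead the parser cannot decide between expanding α and letting N vanish via β.

Nullable non-terminals: Y.
FIRST sets used below: FIRST(P) = { ';', 'num' }

Y: nullable alternative(s) Y → ε; FOLLOW(Y) = { ';', 'num', 'y' }
  Y → ε: FIRST \ {ε} = { } — this is the only nullable alternative, skip
  Y → P A: FIRST \ {ε} = { ';', 'num' } — overlaps FOLLOW(Y) on { ';', 'num' }: CONFLICT

A, P have no nullable alternative, so no FIRST/FOLLOW check is needed there.

So the grammar has 1 FIRST/FOLLOW conflict (marked CONFLICT above).

Answer: Yes. Y → P A with FOLLOW(Y) on { ';', 'num' }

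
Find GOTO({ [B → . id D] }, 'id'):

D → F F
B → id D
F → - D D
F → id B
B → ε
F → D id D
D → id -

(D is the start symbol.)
GOTO(I, 'id') = CLOSURE({ [A → αX.β] : [A → α.Xβ] ∈ I, X = 'id' })

Items with dot before 'id', with the dot advanced:
  [B → . id D] → [B → id . D]
Closure of the advanced items:
  [B → id . D] has the dot before D: add [D → . F F], [D → . id -]
  [D → . F F] has the dot before F: add [F → . - D D], [F → . id B], [F → . D id D]

GOTO = { [B → id . D], [D → . F F], [D → . id -], [F → . - D D], [F → . D id D], [F → . id B] }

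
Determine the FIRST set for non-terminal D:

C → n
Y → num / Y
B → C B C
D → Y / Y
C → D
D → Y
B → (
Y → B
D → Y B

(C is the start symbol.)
FIRST sets of the other non-terminals involved (by the same procedure, iterated to a fixed point):
  FIRST(Y) = { '(', 'n', 'num' }

From D → Y / Y:
  - Y is a non-terminal: add FIRST(Y) \ {ε} = { '(', 'n', 'num' }
    Y is not nullable, so stop
From D → Y:
  - Y is a non-terminal: add FIRST(Y) \ {ε} = { '(', 'n', 'num' }
    Y is not nullable, so stop
From D → Y B:
  - Y is a non-terminal: add FIRST(Y) \ {ε} = { '(', 'n', 'num' }
    Y is not nullable, so stop

Collecting: FIRST(D) = { '(', 'n', 'num' }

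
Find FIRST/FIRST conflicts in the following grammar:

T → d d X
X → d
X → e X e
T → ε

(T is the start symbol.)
No FIRST/FIRST conflicts.

Productions for T:
  T → d d X: FIRST = { 'd' }
  T → ε: FIRST = { ε }
Productions for X:
  X → d: FIRST = { 'd' }
  X → e X e: FIRST = { 'e' }

All alternatives of each non-terminal have pairwise disjoint FIRST sets.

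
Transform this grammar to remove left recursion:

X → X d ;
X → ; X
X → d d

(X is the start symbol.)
X is directly left-recursive. The standard transformation for
  A → A α₁ | ... | A α_m | β₁ | ... | β_n
is
  A  → β₁ A' | ... | β_n A'
  A' → α₁ A' | ... | α_m A' | ε

X → ; X becomes X → ; X X'
X → d d becomes X → d d X'
X → X d ; becomes X' → d ; X'
Add X' → ε

Resulting grammar:
X → ; X X'
X → d d X'
X' → d ; X'
X' → ε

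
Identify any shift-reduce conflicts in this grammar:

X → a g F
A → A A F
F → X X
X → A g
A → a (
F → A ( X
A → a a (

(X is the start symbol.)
Augment with X' → X and build the canonical LR(0) collection (I0 = CLOSURE({[X' → . X]}), then GOTO on every symbol after a dot until no new states appear). It has 19 states:
  I0: { [A → . A A F], [A → . a (], [A → . a a (], [X → . A g], [X → . a g F], [X' → . X] }  — shift
  I1: { [A → . A A F], [A → . a (], [A → . a a (], [A → A . A F], [X → A . g] }  — shift
  I2: { [X' → X .] }  — accept
  I3: { [A → a . (], [A → a . a (], [X → a . g F] }  — shift
  I4: { [A → a ( .] }  — reduce
  I5: { [A → a a . (] }  — shift
  I6: { [A → . A A F], [A → . a (], [A → . a a (], [F → . A ( X], [F → . X X], [X → . A g], [X → . a g F], [X → a g . F] }  — shift
  I7: { [A → . A A F], [A → . a (], [A → . a a (], [A → A . A F], [F → A . ( X], [X → A . g] }  — shift
  I8: { [X → a g F .] }  — reduce
  I9: { [A → . A A F], [A → . a (], [A → . a a (], [F → X . X], [X → . A g], [X → . a g F] }  — shift
  I10: { [F → X X .] }  — reduce
  I11: { [A → . A A F], [A → . a (], [A → . a a (], [F → A ( . X], [X → . A g], [X → . a g F] }  — shift
  I12: { [A → . A A F], [A → . a (], [A → . a a (], [A → A . A F], [A → A A . F], [F → . A ( X], [F → . X X], [X → . A g], [X → . a g F] }  — shift
  I13: { [A → a . (], [A → a . a (] }  — shift
  I14: { [X → A g .] }  — reduce
  I15: { [A → . A A F], [A → . a (], [A → . a a (], [A → A . A F], [A → A A . F], [F → . A ( X], [F → . X X], [F → A . ( X], [X → . A g], [X → . a g F], [X → A . g] }  — shift
  I16: { [A → A A F .] }  — reduce
  I17: { [F → A ( X .] }  — reduce
  I18: { [A → a a ( .] }  — reduce

No state contains both a complete item and a shift item.

Answer: No shift-reduce conflicts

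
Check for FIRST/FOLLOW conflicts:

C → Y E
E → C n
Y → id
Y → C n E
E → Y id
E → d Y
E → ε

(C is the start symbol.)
A FIRST/FOLLOW conflict occurs when a non-terminal N has a nullable alternative N → β (β ⇒* ε) and another alternative N → α with FIRST(α) ∩ FOLLOW(N) ≠ ∅: on such a lookahead the parser cannot decide between expanding α and letting N vanish via β.

Nullable non-terminals: E.
FIRST sets used below: FIRST(C) = { 'id' }, FIRST(Y) = { 'id' }

E: nullable alternative(s) E → ε; FOLLOW(E) = { $, 'd', 'id', 'n' }
  E → C n: FIRST \ {ε} = { 'id' } — overlaps FOLLOW(E) on { 'id' }: CONFLICT
  E → Y id: FIRST \ {ε} = { 'id' } — overlaps FOLLOW(E) on { 'id' }: CONFLICT
  E → d Y: FIRST \ {ε} = { 'd' } — overlaps FOLLOW(E) on { 'd' }: CONFLICT
  E → ε: FIRST \ {ε} = { } — this is the only nullable alternative, skip

C, Y have no nullable alternative, so no FIRST/FOLLOW check is needed there.

So the grammar has 3 FIRST/FOLLOW conflicts (marked CONFLICT above).

Answer: Yes. E → C n with FOLLOW(E) on { 'id' }; E → Y id with FOLLOW(E) on { 'id' }; E → d Y with FOLLOW(E) on { 'd' }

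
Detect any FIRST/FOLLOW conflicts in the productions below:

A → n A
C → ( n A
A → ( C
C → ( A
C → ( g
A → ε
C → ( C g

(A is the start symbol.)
Nullable non-terminals: A.

A: nullable alternative(s) A → ε; FOLLOW(A) = { $, 'g' }
  A → n A: FIRST \ {ε} = { 'n' } — disjoint from FOLLOW(A)
  A → ( C: FIRST \ {ε} = { '(' } — disjoint from FOLLOW(A)
  A → ε: FIRST \ {ε} = { } — this is the only nullable alternative, skip

C has no nullable alternative, so no FIRST/FOLLOW check is needed there.

No FIRST/FOLLOW conflicts found.

Answer: No FIRST/FOLLOW conflicts.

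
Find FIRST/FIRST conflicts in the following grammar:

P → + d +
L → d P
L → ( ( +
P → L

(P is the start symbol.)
No FIRST/FIRST conflicts.

FIRST sets of the non-terminals at (or reachable through a nullable prefix from) the front of some alternative:
  FIRST(L) = { '(', 'd' }

Productions for P:
  P → + d +: FIRST = { '+' }
  P → L: FIRST = { '(', 'd' }
Productions for L:
  L → d P: FIRST = { 'd' }
  L → ( ( +: FIRST = { '(' }

All alternatives of each non-terminal have pairwise disjoint FIRST sets.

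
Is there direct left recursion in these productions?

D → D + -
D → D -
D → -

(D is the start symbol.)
Yes, D is left-recursive

Direct left recursion occurs when N → N α for some non-terminal N (the right-hand side begins with the left-hand side itself).

D → D + -: LEFT RECURSIVE (starts with D)
D → D -: LEFT RECURSIVE (starts with D)
D → -: starts with '-'

The grammar has direct left recursion on: D.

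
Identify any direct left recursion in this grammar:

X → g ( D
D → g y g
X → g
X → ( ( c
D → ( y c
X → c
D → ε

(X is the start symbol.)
Direct left recursion occurs when N → N α for some non-terminal N (the right-hand side begins with the left-hand side itself).

X → g ( D: starts with g
D → g y g: starts with g
X → g: starts with g
X → ( ( c: starts with '('
D → ( y c: starts with '('
X → c: starts with c
D → ε: starts with ε

No direct left recursion found.

Answer: No direct left recursion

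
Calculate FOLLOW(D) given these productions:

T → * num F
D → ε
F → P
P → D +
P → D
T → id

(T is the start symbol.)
{ $, '+' }

To compute FOLLOW(D), find every occurrence of D on a right-hand side N → α D β: add FIRST(β) \ {ε}, and if β is empty or nullable also add FOLLOW(N). Iterate to a fixed point.

In P → D +: D is followed by '+', add FIRST('+') \ {ε} = { '+' }
In P → D: D is at the end, add FOLLOW(P)

The FOLLOW sets referred to above (computed the same way, to a fixed point):
  FOLLOW(P) = { $ }

Taking the union: FOLLOW(D) = { $, '+' }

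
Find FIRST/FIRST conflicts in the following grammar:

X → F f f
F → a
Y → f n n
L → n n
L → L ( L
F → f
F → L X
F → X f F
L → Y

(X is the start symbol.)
A FIRST/FIRST conflict occurs when two productions N → α and N → β for the same non-terminal have FIRST(α) ∩ FIRST(β) ≠ ∅ (with ε ∈ FIRST of a nullable right-hand side, so two nullable alternatives also conflict).

FIRST sets of the non-terminals at (or reachable through a nullable prefix from) the front of some alternative:
  FIRST(L) = { 'f', 'n' }
  FIRST(X) = { 'a', 'f', 'n' }
  FIRST(Y) = { 'f' }

Productions for F:
  F → a: FIRST = { 'a' }
  F → f: FIRST = { 'f' }
  F → L X: FIRST = { 'f', 'n' }
  F → X f F: FIRST = { 'a', 'f', 'n' }
Productions for L:
  L → n n: FIRST = { 'n' }
  L → L ( L: FIRST = { 'f', 'n' }
  L → Y: FIRST = { 'f' }
X, Y have only one production, so no FIRST/FIRST conflict is possible there.

Conflict for F: F → a and F → X f F
  Overlap: { 'a' }
Conflict for F: F → f and F → L X
  Overlap: { 'f' }
Conflict for F: F → f and F → X f F
  Overlap: { 'f' }
Conflict for F: F → L X and F → X f F
  Overlap: { 'f', 'n' }
Conflict for L: L → n n and L → L ( L
  Overlap: { 'n' }
Conflict for L: L → L ( L and L → Y
  Overlap: { 'f' }

Answer: Yes. F → a / F → X f F on { 'a' }; F → f / F → L X on { 'f' }; F → f / F → X f F on { 'f' }; F → L X / F → X f F on { 'f', 'n' }; L → n n / L → L '(' L on { 'n' }; L → L '(' L / L → Y on { 'f' }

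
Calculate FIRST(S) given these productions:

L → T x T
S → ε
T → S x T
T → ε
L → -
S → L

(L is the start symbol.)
FIRST sets of the other non-terminals involved (by the same procedure, iterated to a fixed point):
  FIRST(L) = { '-', 'x' }

From S → ε:
  - ε-production, so ε ∈ FIRST(S)
From S → L:
  - L is a non-terminal: add FIRST(L) \ {ε} = { '-', 'x' }
    L is not nullable, so stop

Collecting: FIRST(S) = { '-', 'x', ε }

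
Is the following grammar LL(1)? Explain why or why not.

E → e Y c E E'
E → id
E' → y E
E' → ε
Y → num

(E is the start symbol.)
No. Predict set conflict for E': { 'y' }

A grammar is LL(1) if for each non-terminal N with multiple productions, the predict sets of those productions are pairwise disjoint, where PREDICT(N → α) = (FIRST(α) \ {ε}) ∪ (FOLLOW(N) if α ⇒* ε).

Relevant sets:
  FOLLOW(E') = { $, 'y' }

For E:
  PREDICT(E → e Y c E E') = { 'e' }
  PREDICT(E → id) = { 'id' }
For E':
  PREDICT(E' → y E) = { 'y' }
  PREDICT(E' → ε) = { $, 'y' }
Y has a single production, so nothing to check there.

Conflict found: Predict set conflict for E': { 'y' }
The grammar is NOT LL(1).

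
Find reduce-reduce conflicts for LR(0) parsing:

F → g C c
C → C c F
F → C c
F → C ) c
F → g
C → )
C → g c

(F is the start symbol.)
A reduce-reduce conflict occurs when an LR(0) state has two complete items [A → α .] and [B → β .] — both call for a reduction, and with no lookahead the parser cannot choose between them.

Augment with F' → F and build the canonical LR(0) collection (I0 = CLOSURE({[F' → . F]}), then GOTO on every symbol after a dot until no new states appear). It has 13 states:
  I0: { [C → . )], [C → . C c F], [C → . g c], [F → . C ) c], [F → . C c], [F → . g C c], [F → . g], [F' → . F] }  — shift
  I1: { [C → ) .] }  — reduce
  I2: { [C → C . c F], [F → C . ) c], [F → C . c] }  — shift
  I3: { [F' → F .] }  — accept
  I4: { [C → . )], [C → . C c F], [C → . g c], [C → g . c], [F → g . C c], [F → g .] }  — shift, reduce
  I5: { [C → C . c F], [F → g C . c] }  — shift
  I6: { [C → g c .] }  — reduce
  I7: { [C → g . c] }  — shift
  I8: { [C → . )], [C → . C c F], [C → . g c], [C → C c . F], [F → . C ) c], [F → . C c], [F → . g C c], [F → . g], [F → g C c .] }  — shift, reduce
  I9: { [C → C c F .] }  — reduce
  I10: { [F → C ) . c] }  — shift
  I11: { [C → . )], [C → . C c F], [C → . g c], [C → C c . F], [F → . C ) c], [F → . C c], [F → . g C c], [F → . g], [F → C c .] }  — shift, reduce
  I12: { [F → C ) c .] }  — reduce

No state contains more than one complete item.

Answer: No reduce-reduce conflicts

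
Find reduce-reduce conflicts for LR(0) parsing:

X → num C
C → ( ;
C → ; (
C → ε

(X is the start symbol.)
No reduce-reduce conflicts

A reduce-reduce conflict occurs when an LR(0) state has two complete items [A → α .] and [B → β .] — both call for a reduction, and with no lookahead the parser cannot choose between them.

Augment with X' → X and build the canonical LR(0) collection (I0 = CLOSURE({[X' → . X]}), then GOTO on every symbol after a dot until no new states appear). It has 8 states:
  I0: { [X → . num C], [X' → . X] }  — shift
  I1: { [X' → X .] }  — accept
  I2: { [C → . ( ;], [C → . ; (], [C → .], [X → num . C] }  — shift, reduce
  I3: { [C → ( . ;] }  — shift
  I4: { [C → ; . (] }  — shift
  I5: { [X → num C .] }  — reduce
  I6: { [C → ; ( .] }  — reduce
  I7: { [C → ( ; .] }  — reduce

No state contains more than one complete item.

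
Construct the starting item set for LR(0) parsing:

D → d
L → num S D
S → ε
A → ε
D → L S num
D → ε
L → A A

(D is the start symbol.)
{ [A → .], [D → . L S num], [D → . d], [D → .], [D' → . D], [L → . A A], [L → . num S D] }

First, augment the grammar with D' → D
I₀ = CLOSURE({ [D' → . D] }):
  [D' → . D] has the dot before D: add [D → . d], [D → . L S num], [D → .]
  [D → . L S num] has the dot before L: add [L → . num S D], [L → . A A]
  [L → . A A] has the dot before A: add [A → .]
No further items can be added.

I₀ = { [A → .], [D → . L S num], [D → . d], [D → .], [D' → . D], [L → . A A], [L → . num S D] }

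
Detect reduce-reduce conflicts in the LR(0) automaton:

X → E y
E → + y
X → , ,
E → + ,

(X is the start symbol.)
Augment with X' → X and build the canonical LR(0) collection (I0 = CLOSURE({[X' → . X]}), then GOTO on every symbol after a dot until no new states appear). It has 9 states:
  I0: { [E → . + ,], [E → . + y], [X → . , ,], [X → . E y], [X' → . X] }  — shift
  I1: { [E → + . ,], [E → + . y] }  — shift
  I2: { [X → , . ,] }  — shift
  I3: { [X → E . y] }  — shift
  I4: { [X' → X .] }  — accept
  I5: { [X → E y .] }  — reduce
  I6: { [X → , , .] }  — reduce
  I7: { [E → + , .] }  — reduce
  I8: { [E → + y .] }  — reduce

No state contains more than one complete item.

Answer: No reduce-reduce conflicts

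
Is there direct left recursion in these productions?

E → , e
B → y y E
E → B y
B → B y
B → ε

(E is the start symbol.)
Direct left recursion occurs when N → N α for some non-terminal N (the right-hand side begins with the left-hand side itself).

E → , e: starts with ','
B → y y E: starts with y
E → B y: starts with B
B → B y: LEFT RECURSIVE (starts with B)
B → ε: starts with ε

The grammar has direct left recursion on: B.

Answer: Yes, B is left-recursive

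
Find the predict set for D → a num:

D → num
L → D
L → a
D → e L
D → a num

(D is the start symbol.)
PREDICT(D → a num) = (FIRST(RHS) \ {ε}) ∪ (FOLLOW(D) if ε ∈ FIRST(RHS), i.e. RHS ⇒* ε)
FIRST(a num) = { 'a' }
ε ∉ FIRST(a num), so FOLLOW(D) is not added.
PREDICT(D → a num) = { 'a' }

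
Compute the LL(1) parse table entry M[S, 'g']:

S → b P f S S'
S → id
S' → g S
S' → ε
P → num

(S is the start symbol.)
To find M[S, 'g'], we find productions for S where 'g' is in the predict set (PREDICT(N → α) = (FIRST(α) \ {ε}) ∪ (FOLLOW(N) if α ⇒* ε)).

S → b P f S S': PREDICT = { 'b' }
S → id: PREDICT = { 'id' }

M[S, 'g'] is empty (no production applies)

Answer: Empty (error entry)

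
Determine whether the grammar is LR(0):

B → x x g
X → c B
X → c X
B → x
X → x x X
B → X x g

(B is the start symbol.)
No. Shift-reduce conflict between [B → x .] and [B → x . x g]

A grammar is LR(0) if no state in the canonical LR(0) collection has:
  - both a shift item (dot before a terminal) and a complete item (shift-reduce conflict), or
  - two or more complete items (reduce-reduce conflict; the accept item [B' → B .] counts as a complete item here).

Augment with B' → B and build the canonical LR(0) collection (I0 = CLOSURE({[B' → . B]}), then GOTO on every symbol after a dot until no new states appear). It has 14 states:
  I0: { [B → . X x g], [B → . x x g], [B → . x], [B' → . B], [X → . c B], [X → . c X], [X → . x x X] }  — shift
  I1: { [B' → B .] }  — accept
  I2: { [B → X . x g] }  — shift
  I3: { [B → . X x g], [B → . x x g], [B → . x], [X → . c B], [X → . c X], [X → . x x X], [X → c . B], [X → c . X] }  — shift
  I4: { [B → x . x g], [B → x .], [X → x . x X] }  — shift, reduce
  I5: { [B → x x . g], [X → . c B], [X → . c X], [X → . x x X], [X → x x . X] }  — shift
  I6: { [X → x x X .] }  — reduce
  I7: { [B → x x g .] }  — reduce
  I8: { [X → x . x X] }  — shift
  I9: { [X → . c B], [X → . c X], [X → . x x X], [X → x x . X] }  — shift
  I10: { [X → c B .] }  — reduce
  I11: { [B → X . x g], [X → c X .] }  — shift, reduce
  I12: { [B → X x . g] }  — shift
  I13: { [B → X x g .] }  — reduce

Conflict in state I4:
  Shift-reduce conflict between [B → x .] and [B → x . x g]
So the grammar is NOT LR(0).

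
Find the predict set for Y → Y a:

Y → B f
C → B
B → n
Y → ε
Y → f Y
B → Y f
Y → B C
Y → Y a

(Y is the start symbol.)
{ 'a', 'f', 'n' }

PREDICT(Y → Y a) = (FIRST(RHS) \ {ε}) ∪ (FOLLOW(Y) if ε ∈ FIRST(RHS), i.e. RHS ⇒* ε)
FIRST(Y) = { 'a', 'f', 'n', ε }
FIRST(Y a) = { 'a', 'f', 'n' }
ε ∉ FIRST(Y a), so FOLLOW(Y) is not added.
PREDICT(Y → Y a) = { 'a', 'f', 'n' }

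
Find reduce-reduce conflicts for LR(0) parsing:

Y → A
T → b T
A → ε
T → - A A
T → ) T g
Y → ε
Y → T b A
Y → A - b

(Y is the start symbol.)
Yes — I0: [A → .] vs [Y → .]

Augment with Y' → Y and build the canonical LR(0) collection (I0 = CLOSURE({[Y' → . Y]}), then GOTO on every symbol after a dot until no new states appear). It has 16 states:
  I0: { [A → .], [T → . ) T g], [T → . - A A], [T → . b T], [Y → . A - b], [Y → . A], [Y → . T b A], [Y → .], [Y' → . Y] }  — shift, 2 reduces
  I1: { [T → ) . T g], [T → . ) T g], [T → . - A A], [T → . b T] }  — shift
  I2: { [A → .], [T → - . A A] }  — reduce
  I3: { [Y → A . - b], [Y → A .] }  — shift, reduce
  I4: { [Y → T . b A] }  — shift
  I5: { [Y' → Y .] }  — accept
  I6: { [T → . ) T g], [T → . - A A], [T → . b T], [T → b . T] }  — shift
  I7: { [T → b T .] }  — reduce
  I8: { [A → .], [Y → T b . A] }  — reduce
  I9: { [Y → T b A .] }  — reduce
  I10: { [Y → A - . b] }  — shift
  I11: { [Y → A - b .] }  — reduce
  I12: { [A → .], [T → - A . A] }  — reduce
  I13: { [T → - A A .] }  — reduce
  I14: { [T → ) T . g] }  — shift
  I15: { [T → ) T g .] }  — reduce

I0 contains complete items [A → .], [Y → .] — reduce-reduce conflict.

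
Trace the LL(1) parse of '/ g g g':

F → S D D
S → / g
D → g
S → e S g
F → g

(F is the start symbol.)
Stack is shown with the top on the left.

Stack      Input      Action
----------------------------
F $        / g g g $  output F → S D D
S D D $    / g g g $  output S → / g
/ g D D $  / g g g $  match '/'
g D D $    g g g $    match 'g'
D D $      g g $      output D → g
g D $      g g $      match 'g'
D $        g $        output D → g
g $        g $        match 'g'
$          $          accept

The string is accepted.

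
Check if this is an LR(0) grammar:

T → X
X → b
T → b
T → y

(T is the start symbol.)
No. Reduce-reduce conflict: [T → b .] and [X → b .]

A grammar is LR(0) if no state in the canonical LR(0) collection has:
  - both a shift item (dot before a terminal) and a complete item (shift-reduce conflict), or
  - two or more complete items (reduce-reduce conflict; the accept item [T' → T .] counts as a complete item here).

Augment with T' → T and build the canonical LR(0) collection (I0 = CLOSURE({[T' → . T]}), then GOTO on every symbol after a dot until no new states appear). It has 5 states:
  I0: { [T → . X], [T → . b], [T → . y], [T' → . T], [X → . b] }  — shift
  I1: { [T' → T .] }  — accept
  I2: { [T → X .] }  — reduce
  I3: { [T → b .], [X → b .] }  — 2 reduces
  I4: { [T → y .] }  — reduce

Conflict in state I3:
  Reduce-reduce conflict: [T → b .] and [X → b .]
So the grammar is NOT LR(0).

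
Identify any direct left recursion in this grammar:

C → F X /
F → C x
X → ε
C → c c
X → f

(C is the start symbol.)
C → F X /: starts with F
F → C x: starts with C
X → ε: starts with ε
C → c c: starts with c
X → f: starts with f

No direct left recursion found.

Answer: No direct left recursion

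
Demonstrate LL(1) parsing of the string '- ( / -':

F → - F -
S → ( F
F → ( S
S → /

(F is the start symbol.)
Stack is shown with the top on the left.

Stack    Input      Action
--------------------------
F $      - ( / - $  output F → - F -
- F - $  - ( / - $  match '-'
F - $    ( / - $    output F → ( S
( S - $  ( / - $    match '('
S - $    / - $      output S → /
/ - $    / - $      match '/'
- $      - $        match '-'
$        $          accept

The string is accepted.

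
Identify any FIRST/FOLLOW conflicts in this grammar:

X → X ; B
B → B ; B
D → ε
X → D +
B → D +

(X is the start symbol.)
Nullable non-terminals: D.
D has a nullable alternative but only one production, so nothing to check.

B, X have no nullable alternative, so no FIRST/FOLLOW check is needed there.

No FIRST/FOLLOW conflicts found.

Answer: No FIRST/FOLLOW conflicts.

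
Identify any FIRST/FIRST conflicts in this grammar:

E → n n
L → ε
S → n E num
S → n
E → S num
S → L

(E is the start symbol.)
FIRST sets of the non-terminals at (or reachable through a nullable prefix from) the front of some alternative:
  FIRST(S) = { 'n', ε }
  FIRST(L) = { ε }

Productions for E:
  E → n n: FIRST = { 'n' }
  E → S num: FIRST = { 'n', 'num' }
Productions for S:
  S → n E num: FIRST = { 'n' }
  S → n: FIRST = { 'n' }
  S → L: FIRST = { ε }
L has only one production, so no FIRST/FIRST conflict is possible there.

Conflict for E: E → n n and E → S num
  Overlap: { 'n' }
Conflict for S: S → n E num and S → n
  Overlap: { 'n' }

Answer: Yes. E → n n / E → S num on { 'n' }; S → n E num / S → n on { 'n' }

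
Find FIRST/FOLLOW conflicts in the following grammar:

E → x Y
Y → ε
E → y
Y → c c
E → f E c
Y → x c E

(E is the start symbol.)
A FIRST/FOLLOW conflict occurs when a non-terminal N has a nullable alternative N → β (β ⇒* ε) and another alternative N → α with FIRST(α) ∩ FOLLOW(N) ≠ ∅: on such a lookahead the parser cannot decide between expanding α and letting N vanish via β.

Nullable non-terminals: Y.

Y: nullable alternative(s) Y → ε; FOLLOW(Y) = { $, 'c' }
  Y → ε: FIRST \ {ε} = { } — this is the only nullable alternative, skip
  Y → c c: FIRST \ {ε} = { 'c' } — overlaps FOLLOW(Y) on { 'c' }: CONFLICT
  Y → x c E: FIRST \ {ε} = { 'x' } — disjoint from FOLLOW(Y)

E has no nullable alternative, so no FIRST/FOLLOW check is needed there.

So the grammar has 1 FIRST/FOLLOW conflict (marked CONFLICT above).

Answer: Yes. Y → c c with FOLLOW(Y) on { 'c' }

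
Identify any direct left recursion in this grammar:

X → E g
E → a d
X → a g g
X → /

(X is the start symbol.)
No direct left recursion

X → E g: starts with E
E → a d: starts with a
X → a g g: starts with a
X → /: starts with '/'

No direct left recursion found.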